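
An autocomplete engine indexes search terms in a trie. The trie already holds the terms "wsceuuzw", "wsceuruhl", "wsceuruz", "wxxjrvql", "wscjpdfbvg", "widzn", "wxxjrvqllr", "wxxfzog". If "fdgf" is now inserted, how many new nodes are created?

Nothing in the trie begins with "f"; the whole of "fdgf" is new.
4 − 0 = 4 new nodes.

4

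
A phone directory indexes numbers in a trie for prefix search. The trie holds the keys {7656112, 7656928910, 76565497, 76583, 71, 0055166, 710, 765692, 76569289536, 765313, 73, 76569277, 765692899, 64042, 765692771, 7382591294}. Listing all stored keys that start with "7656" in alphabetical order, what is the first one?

7656112

DFS of the "7656" subtree visits, in order: "7656112", "76565497", "765692", "76569277", "765692771", "7656928910", "76569289536", "765692899"
The 1st is 7656112.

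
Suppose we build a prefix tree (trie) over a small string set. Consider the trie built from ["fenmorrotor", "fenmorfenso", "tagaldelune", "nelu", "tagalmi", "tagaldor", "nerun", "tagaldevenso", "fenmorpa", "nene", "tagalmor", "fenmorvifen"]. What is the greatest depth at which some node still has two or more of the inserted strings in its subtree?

7

The deepest shared node is where two words last agree before diverging.
"tagaldelune" and "tagaldevenso" agree on "tagalde" (7 characters) before diverging; nothing deeper is shared.
Longest shared-prefix length: 7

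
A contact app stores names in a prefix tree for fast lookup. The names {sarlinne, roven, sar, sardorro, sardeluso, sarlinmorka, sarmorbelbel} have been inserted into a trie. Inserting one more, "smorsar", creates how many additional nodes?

6

Walking "smorsar" from the root, the first 1 characters ("s") follow existing edges; "m" is the first miss.
New nodes needed: |"smorsar"| − 1 = 7 − 1 = 6.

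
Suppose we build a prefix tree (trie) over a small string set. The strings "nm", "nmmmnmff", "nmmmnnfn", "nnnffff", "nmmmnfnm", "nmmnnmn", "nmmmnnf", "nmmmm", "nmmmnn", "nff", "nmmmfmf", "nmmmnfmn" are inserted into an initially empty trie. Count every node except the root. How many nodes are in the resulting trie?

32

Count nodes per top-level branch (shared prefixes stored once):
  'n'-branch (nff, nm, nmmmfmf, nmmmm, nmmmnfmn, nmmmnfnm, nmmmnmff, nmmmnn, nmmmnnf, nmmmnnfn, nmmnnmn, nnnffff): 32 nodes
Sum: 32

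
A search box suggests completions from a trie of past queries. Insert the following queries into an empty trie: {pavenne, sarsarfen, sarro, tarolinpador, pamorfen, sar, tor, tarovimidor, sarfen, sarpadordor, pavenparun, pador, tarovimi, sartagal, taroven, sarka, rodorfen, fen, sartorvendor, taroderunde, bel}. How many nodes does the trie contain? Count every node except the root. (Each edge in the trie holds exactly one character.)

For each word, the new-node count is its length minus the longest prefix already in the trie:
  "pavenne" → 7 new (p, a, v, e, n, n, e)
  "sarsarfen" → 9 new (s, a, r, s, a, r, f, e, n)
  "sarro" → prefix "sar" already present; 2 new (r, o)
  "tarolinpador" → 12 new (t, a, r, o, l, i, n, p, a, d, o, r)
  "pamorfen" → prefix "pa" already present; 6 new (m, o, r, f, e, n)
  "sar" → prefix "sar" already present; 0 new (none)
  "tor" → prefix "t" already present; 2 new (o, r)
  "tarovimidor" → prefix "taro" already present; 7 new (v, i, m, i, d, o, r)
  "sarfen" → prefix "sar" already present; 3 new (f, e, n)
  "sarpadordor" → prefix "sar" already present; 8 new (p, a, d, o, r, d, o, r)
  "pavenparun" → prefix "paven" already present; 5 new (p, a, r, u, n)
  "pador" → prefix "pa" already present; 3 new (d, o, r)
  "tarovimi" → prefix "tarovimi" already present; 0 new (none)
  "sartagal" → prefix "sar" already present; 5 new (t, a, g, a, l)
  "taroven" → prefix "tarov" already present; 2 new (e, n)
  "sarka" → prefix "sar" already present; 2 new (k, a)
  "rodorfen" → 8 new (r, o, d, o, r, f, e, n)
  "fen" → 3 new (f, e, n)
  "sartorvendor" → prefix "sart" already present; 8 new (o, r, v, e, n, d, o, r)
  "taroderunde" → prefix "taro" already present; 7 new (d, e, r, u, n, d, e)
  "bel" → 3 new (b, e, l)
Total nodes = 7 + 9 + 2 + 12 + 6 + 0 + 2 + 7 + 3 + 8 + 5 + 3 + 0 + 5 + 2 + 2 + 8 + 3 + 8 + 7 + 3 = 102

102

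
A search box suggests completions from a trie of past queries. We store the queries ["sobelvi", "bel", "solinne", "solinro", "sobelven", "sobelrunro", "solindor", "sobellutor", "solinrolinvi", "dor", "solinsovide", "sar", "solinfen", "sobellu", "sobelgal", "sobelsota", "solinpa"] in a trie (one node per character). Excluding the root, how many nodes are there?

60

Count nodes per top-level branch (shared prefixes stored once):
  'b'-branch (bel): 3 nodes
  'd'-branch (dor): 3 nodes
  's'-branch (sar, sobelgal, sobellu, sobellutor, sobelrunro, sobelsota, sobelven, sobelvi, solindor, solinfen, solinne, solinpa, solinro, solinrolinvi, solinsovide): 54 nodes
Sum: 60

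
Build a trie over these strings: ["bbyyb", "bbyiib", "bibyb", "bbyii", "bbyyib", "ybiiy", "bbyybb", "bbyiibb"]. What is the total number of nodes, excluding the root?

Insert word by word; a character creates a node only if that edge doesn't already exist:
  "bbyyb" → 5 new (b, b, y, y, b)
  "bbyiib" → prefix "bby" already present; 3 new (i, i, b)
  "bibyb" → prefix "b" already present; 4 new (i, b, y, b)
  "bbyii" → prefix "bbyii" already present; 0 new (none)
  "bbyyib" → prefix "bbyy" already present; 2 new (i, b)
  "ybiiy" → 5 new (y, b, i, i, y)
  "bbyybb" → prefix "bbyyb" already present; 1 new (b)
  "bbyiibb" → prefix "bbyiib" already present; 1 new (b)
Total nodes = 5 + 3 + 4 + 0 + 2 + 5 + 1 + 1 = 21

21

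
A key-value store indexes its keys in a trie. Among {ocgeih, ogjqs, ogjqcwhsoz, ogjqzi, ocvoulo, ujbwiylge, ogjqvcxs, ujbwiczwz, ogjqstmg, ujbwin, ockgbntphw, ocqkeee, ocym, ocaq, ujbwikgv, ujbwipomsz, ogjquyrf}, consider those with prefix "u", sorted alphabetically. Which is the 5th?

ujbwiylge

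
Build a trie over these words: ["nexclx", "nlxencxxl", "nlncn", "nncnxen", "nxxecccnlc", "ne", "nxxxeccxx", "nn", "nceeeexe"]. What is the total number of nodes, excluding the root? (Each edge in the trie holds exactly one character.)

45

Insert word by word; a character creates a node only if that edge doesn't already exist:
  "nexclx" → 6 new (n, e, x, c, l, x)
  "nlxencxxl" → prefix "n" already present; 8 new (l, x, e, n, c, x, x, l)
  "nlncn" → prefix "nl" already present; 3 new (n, c, n)
  "nncnxen" → prefix "n" already present; 6 new (n, c, n, x, e, n)
  "nxxecccnlc" → prefix "n" already present; 9 new (x, x, e, c, c, c, n, l, c)
  "ne" → prefix "ne" already present; 0 new (none)
  "nxxxeccxx" → prefix "nxx" already present; 6 new (x, e, c, c, x, x)
  "nn" → prefix "nn" already present; 0 new (none)
  "nceeeexe" → prefix "n" already present; 7 new (c, e, e, e, e, x, e)
Total nodes = 6 + 8 + 3 + 6 + 9 + 0 + 6 + 0 + 7 = 45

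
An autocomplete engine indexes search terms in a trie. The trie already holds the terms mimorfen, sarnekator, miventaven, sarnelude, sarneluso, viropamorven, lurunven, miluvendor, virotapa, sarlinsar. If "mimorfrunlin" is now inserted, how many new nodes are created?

"mimorf" is already a path in the trie; the remaining "runlin" must be added.
New nodes needed: |"mimorfrunlin"| − 6 = 12 − 6 = 6.

6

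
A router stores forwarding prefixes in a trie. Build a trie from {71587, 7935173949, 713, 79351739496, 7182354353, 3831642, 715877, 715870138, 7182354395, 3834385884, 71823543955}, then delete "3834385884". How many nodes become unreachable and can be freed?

7

After clearing the end-marker at "3834385884", prune upward until reaching a node still needed by another word.
The suffix "4385884" (7 nodes) is used only by "3834385884"; the node for "383" still has the child "1", so pruning stops there.
Nodes removed: 7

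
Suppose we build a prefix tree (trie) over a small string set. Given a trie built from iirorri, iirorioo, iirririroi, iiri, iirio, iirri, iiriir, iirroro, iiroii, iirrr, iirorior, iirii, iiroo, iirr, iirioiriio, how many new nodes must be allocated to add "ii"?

0

"ii" is already a full path in the trie; only an end-marker is added.
No new nodes are needed: 0.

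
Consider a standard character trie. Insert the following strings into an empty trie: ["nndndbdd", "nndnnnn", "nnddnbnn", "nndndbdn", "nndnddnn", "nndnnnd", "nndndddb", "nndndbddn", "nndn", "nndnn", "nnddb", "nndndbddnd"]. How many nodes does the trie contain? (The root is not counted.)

26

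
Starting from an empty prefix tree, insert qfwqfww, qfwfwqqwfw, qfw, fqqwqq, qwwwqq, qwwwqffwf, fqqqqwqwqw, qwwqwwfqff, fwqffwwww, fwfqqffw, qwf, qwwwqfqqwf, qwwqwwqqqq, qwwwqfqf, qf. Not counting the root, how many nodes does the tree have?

For each word, the new-node count is its length minus the longest prefix already in the trie:
  "qfwqfww" → 7 new (q, f, w, q, f, w, w)
  "qfwfwqqwfw" → prefix "qfw" already present; 7 new (f, w, q, q, w, f, w)
  "qfw" → prefix "qfw" already present; 0 new (none)
  "fqqwqq" → 6 new (f, q, q, w, q, q)
  "qwwwqq" → prefix "q" already present; 5 new (w, w, w, q, q)
  "qwwwqffwf" → prefix "qwwwq" already present; 4 new (f, f, w, f)
  "fqqqqwqwqw" → prefix "fqq" already present; 7 new (q, q, w, q, w, q, w)
  "qwwqwwfqff" → prefix "qww" already present; 7 new (q, w, w, f, q, f, f)
  "fwqffwwww" → prefix "f" already present; 8 new (w, q, f, f, w, w, w, w)
  "fwfqqffw" → prefix "fw" already present; 6 new (f, q, q, f, f, w)
  "qwf" → prefix "qw" already present; 1 new (f)
  "qwwwqfqqwf" → prefix "qwwwqf" already present; 4 new (q, q, w, f)
  "qwwqwwqqqq" → prefix "qwwqww" already present; 4 new (q, q, q, q)
  "qwwwqfqf" → prefix "qwwwqfq" already present; 1 new (f)
  "qf" → prefix "qf" already present; 0 new (none)
Total nodes = 7 + 7 + 0 + 6 + 5 + 4 + 7 + 7 + 8 + 6 + 1 + 4 + 4 + 1 + 0 = 67

67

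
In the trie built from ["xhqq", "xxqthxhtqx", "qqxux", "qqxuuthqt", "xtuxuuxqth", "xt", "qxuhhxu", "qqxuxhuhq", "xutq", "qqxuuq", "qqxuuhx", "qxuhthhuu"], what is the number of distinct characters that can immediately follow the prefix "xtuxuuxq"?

1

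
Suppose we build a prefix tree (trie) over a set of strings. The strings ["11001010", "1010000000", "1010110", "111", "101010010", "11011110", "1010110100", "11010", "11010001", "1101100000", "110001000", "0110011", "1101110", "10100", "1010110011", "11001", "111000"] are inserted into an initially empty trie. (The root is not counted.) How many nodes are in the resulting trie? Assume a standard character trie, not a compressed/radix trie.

For each word, the new-node count is its length minus the longest prefix already in the trie:
  "11001010" → 8 new (1, 1, 0, 0, 1, 0, 1, 0)
  "1010000000" → prefix "1" already present; 9 new (0, 1, 0, 0, 0, 0, 0, 0, 0)
  "1010110" → prefix "1010" already present; 3 new (1, 1, 0)
  "111" → prefix "11" already present; 1 new (1)
  "101010010" → prefix "10101" already present; 4 new (0, 0, 1, 0)
  "11011110" → prefix "110" already present; 5 new (1, 1, 1, 1, 0)
  "1010110100" → prefix "1010110" already present; 3 new (1, 0, 0)
  "11010" → prefix "1101" already present; 1 new (0)
  "11010001" → prefix "11010" already present; 3 new (0, 0, 1)
  "1101100000" → prefix "11011" already present; 5 new (0, 0, 0, 0, 0)
  "110001000" → prefix "1100" already present; 5 new (0, 1, 0, 0, 0)
  "0110011" → 7 new (0, 1, 1, 0, 0, 1, 1)
  "1101110" → prefix "110111" already present; 1 new (0)
  "10100" → prefix "10100" already present; 0 new (none)
  "1010110011" → prefix "1010110" already present; 3 new (0, 1, 1)
  "11001" → prefix "11001" already present; 0 new (none)
  "111000" → prefix "111" already present; 3 new (0, 0, 0)
Total nodes = 8 + 9 + 3 + 1 + 4 + 5 + 3 + 1 + 3 + 5 + 5 + 7 + 1 + 0 + 3 + 0 + 3 = 61

61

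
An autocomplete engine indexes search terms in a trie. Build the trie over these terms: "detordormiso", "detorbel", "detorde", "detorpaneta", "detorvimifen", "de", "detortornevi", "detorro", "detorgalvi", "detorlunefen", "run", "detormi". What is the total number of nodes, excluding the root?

For each word, the new-node count is its length minus the longest prefix already in the trie:
  "detordormiso" → 12 new (d, e, t, o, r, d, o, r, m, i, s, o)
  "detorbel" → prefix "detor" already present; 3 new (b, e, l)
  "detorde" → prefix "detord" already present; 1 new (e)
  "detorpaneta" → prefix "detor" already present; 6 new (p, a, n, e, t, a)
  "detorvimifen" → prefix "detor" already present; 7 new (v, i, m, i, f, e, n)
  "de" → prefix "de" already present; 0 new (none)
  "detortornevi" → prefix "detor" already present; 7 new (t, o, r, n, e, v, i)
  "detorro" → prefix "detor" already present; 2 new (r, o)
  "detorgalvi" → prefix "detor" already present; 5 new (g, a, l, v, i)
  "detorlunefen" → prefix "detor" already present; 7 new (l, u, n, e, f, e, n)
  "run" → 3 new (r, u, n)
  "detormi" → prefix "detor" already present; 2 new (m, i)
Total nodes = 12 + 3 + 1 + 6 + 7 + 0 + 7 + 2 + 5 + 7 + 3 + 2 = 55

55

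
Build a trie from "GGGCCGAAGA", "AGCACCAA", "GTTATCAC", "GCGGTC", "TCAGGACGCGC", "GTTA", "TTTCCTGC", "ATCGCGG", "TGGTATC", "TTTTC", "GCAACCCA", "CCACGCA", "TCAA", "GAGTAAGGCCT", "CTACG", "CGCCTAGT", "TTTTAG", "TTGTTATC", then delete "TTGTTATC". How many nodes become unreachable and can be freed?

6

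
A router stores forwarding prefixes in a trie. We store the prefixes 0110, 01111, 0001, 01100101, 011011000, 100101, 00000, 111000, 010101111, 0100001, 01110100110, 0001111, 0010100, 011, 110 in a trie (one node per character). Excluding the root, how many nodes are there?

Trace insertions, counting only characters that open a new branch:
  "0110" → 4 new (0, 1, 1, 0)
  "01111" → prefix "011" already present; 2 new (1, 1)
  "0001" → prefix "0" already present; 3 new (0, 0, 1)
  "01100101" → prefix "0110" already present; 4 new (0, 1, 0, 1)
  "011011000" → prefix "0110" already present; 5 new (1, 1, 0, 0, 0)
  "100101" → 6 new (1, 0, 0, 1, 0, 1)
  "00000" → prefix "000" already present; 2 new (0, 0)
  "111000" → prefix "1" already present; 5 new (1, 1, 0, 0, 0)
  "010101111" → prefix "01" already present; 7 new (0, 1, 0, 1, 1, 1, 1)
  "0100001" → prefix "010" already present; 4 new (0, 0, 0, 1)
  "01110100110" → prefix "0111" already present; 7 new (0, 1, 0, 0, 1, 1, 0)
  "0001111" → prefix "0001" already present; 3 new (1, 1, 1)
  "0010100" → prefix "00" already present; 5 new (1, 0, 1, 0, 0)
  "011" → prefix "011" already present; 0 new (none)
  "110" → prefix "11" already present; 1 new (0)
Total nodes = 4 + 2 + 3 + 4 + 5 + 6 + 2 + 5 + 7 + 4 + 7 + 3 + 5 + 0 + 1 = 58

58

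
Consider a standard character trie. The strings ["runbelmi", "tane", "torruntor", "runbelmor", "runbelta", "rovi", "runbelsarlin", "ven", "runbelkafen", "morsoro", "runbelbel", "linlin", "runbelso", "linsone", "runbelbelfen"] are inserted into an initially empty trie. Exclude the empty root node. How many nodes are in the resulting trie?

65

Trace insertions, counting only characters that open a new branch:
  "runbelmi" → 8 new (r, u, n, b, e, l, m, i)
  "tane" → 4 new (t, a, n, e)
  "torruntor" → prefix "t" already present; 8 new (o, r, r, u, n, t, o, r)
  "runbelmor" → prefix "runbelm" already present; 2 new (o, r)
  "runbelta" → prefix "runbel" already present; 2 new (t, a)
  "rovi" → prefix "r" already present; 3 new (o, v, i)
  "runbelsarlin" → prefix "runbel" already present; 6 new (s, a, r, l, i, n)
  "ven" → 3 new (v, e, n)
  "runbelkafen" → prefix "runbel" already present; 5 new (k, a, f, e, n)
  "morsoro" → 7 new (m, o, r, s, o, r, o)
  "runbelbel" → prefix "runbel" already present; 3 new (b, e, l)
  "linlin" → 6 new (l, i, n, l, i, n)
  "runbelso" → prefix "runbels" already present; 1 new (o)
  "linsone" → prefix "lin" already present; 4 new (s, o, n, e)
  "runbelbelfen" → prefix "runbelbel" already present; 3 new (f, e, n)
Total nodes = 8 + 4 + 8 + 2 + 2 + 3 + 6 + 3 + 5 + 7 + 3 + 6 + 1 + 4 + 3 = 65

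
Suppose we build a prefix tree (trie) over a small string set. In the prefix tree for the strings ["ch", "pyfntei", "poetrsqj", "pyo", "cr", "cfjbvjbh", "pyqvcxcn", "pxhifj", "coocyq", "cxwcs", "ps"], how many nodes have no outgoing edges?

11

Leaves are exactly the stored words that no other stored word extends.
Those words: "cfjbvjbh", "ch", "coocyq", "cr", "cxwcs", "poetrsqj", "ps", "pxhifj", "pyfntei", "pyo", "pyqvcxcn"
Leaf count: 11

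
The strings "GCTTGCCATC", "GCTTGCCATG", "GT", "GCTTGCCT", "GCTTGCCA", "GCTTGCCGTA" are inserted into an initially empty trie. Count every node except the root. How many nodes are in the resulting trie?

Count nodes per top-level branch (shared prefixes stored once):
  'G'-branch (GCTTGCCA, GCTTGCCATC, GCTTGCCATG, GCTTGCCGTA, GCTTGCCT, GT): 16 nodes
Sum: 16

16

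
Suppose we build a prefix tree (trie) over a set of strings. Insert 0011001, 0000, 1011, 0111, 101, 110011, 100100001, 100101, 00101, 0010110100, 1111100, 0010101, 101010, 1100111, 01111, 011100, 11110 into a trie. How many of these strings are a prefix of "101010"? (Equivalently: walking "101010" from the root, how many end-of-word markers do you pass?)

2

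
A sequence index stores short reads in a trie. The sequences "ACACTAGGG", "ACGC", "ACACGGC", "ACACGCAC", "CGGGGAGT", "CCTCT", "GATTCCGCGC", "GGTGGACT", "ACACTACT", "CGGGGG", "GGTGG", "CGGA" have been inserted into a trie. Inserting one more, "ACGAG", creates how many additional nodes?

Walking "ACGAG" from the root, the first 3 characters ("ACG") follow existing edges; "A" is the first miss.
New nodes needed: |"ACGAG"| − 3 = 5 − 3 = 2.

2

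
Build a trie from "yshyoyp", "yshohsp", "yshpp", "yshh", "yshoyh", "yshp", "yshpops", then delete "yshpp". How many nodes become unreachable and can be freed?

1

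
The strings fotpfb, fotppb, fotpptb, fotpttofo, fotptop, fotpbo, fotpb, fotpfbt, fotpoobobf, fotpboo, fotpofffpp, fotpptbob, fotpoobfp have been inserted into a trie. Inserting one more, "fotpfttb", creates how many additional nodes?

3

"fotpf" is already a path in the trie; the remaining "ttb" must be added.
New nodes needed: |"fotpfttb"| − 5 = 8 − 5 = 3.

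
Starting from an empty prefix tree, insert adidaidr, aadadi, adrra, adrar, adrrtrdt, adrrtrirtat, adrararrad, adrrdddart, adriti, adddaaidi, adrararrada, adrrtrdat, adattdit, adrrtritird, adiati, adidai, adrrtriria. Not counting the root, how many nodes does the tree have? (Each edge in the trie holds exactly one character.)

66

For each word, the new-node count is its length minus the longest prefix already in the trie:
  "adidaidr" → 8 new (a, d, i, d, a, i, d, r)
  "aadadi" → prefix "a" already present; 5 new (a, d, a, d, i)
  "adrra" → prefix "ad" already present; 3 new (r, r, a)
  "adrar" → prefix "adr" already present; 2 new (a, r)
  "adrrtrdt" → prefix "adrr" already present; 4 new (t, r, d, t)
  "adrrtrirtat" → prefix "adrrtr" already present; 5 new (i, r, t, a, t)
  "adrararrad" → prefix "adrar" already present; 5 new (a, r, r, a, d)
  "adrrdddart" → prefix "adrr" already present; 6 new (d, d, d, a, r, t)
  "adriti" → prefix "adr" already present; 3 new (i, t, i)
  "adddaaidi" → prefix "ad" already present; 7 new (d, d, a, a, i, d, i)
  "adrararrada" → prefix "adrararrad" already present; 1 new (a)
  "adrrtrdat" → prefix "adrrtrd" already present; 2 new (a, t)
  "adattdit" → prefix "ad" already present; 6 new (a, t, t, d, i, t)
  "adrrtritird" → prefix "adrrtri" already present; 4 new (t, i, r, d)
  "adiati" → prefix "adi" already present; 3 new (a, t, i)
  "adidai" → prefix "adidai" already present; 0 new (none)
  "adrrtriria" → prefix "adrrtrir" already present; 2 new (i, a)
Total nodes = 8 + 5 + 3 + 2 + 4 + 5 + 5 + 6 + 3 + 7 + 1 + 2 + 6 + 4 + 3 + 0 + 2 = 66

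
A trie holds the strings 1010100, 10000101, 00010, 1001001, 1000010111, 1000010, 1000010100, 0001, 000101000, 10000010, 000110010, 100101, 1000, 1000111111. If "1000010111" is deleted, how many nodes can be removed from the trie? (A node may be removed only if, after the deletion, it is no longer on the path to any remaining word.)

2

A node on "1000010111"'s path can go only if nothing else ends at it or branches off below it.
The suffix "11" (2 nodes) is used only by "1000010111"; the node for "10000101" still has the child "0", so pruning stops there.
Nodes removed: 2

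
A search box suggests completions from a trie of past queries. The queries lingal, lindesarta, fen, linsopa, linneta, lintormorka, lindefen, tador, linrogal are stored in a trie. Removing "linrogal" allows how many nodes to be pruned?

5

Walk "linrogal" from the leaf back toward the root, removing each node that no remaining word uses.
The suffix "rogal" (5 nodes) is used only by "linrogal"; the node for "lin" still has the child "g", so pruning stops there.
Nodes removed: 5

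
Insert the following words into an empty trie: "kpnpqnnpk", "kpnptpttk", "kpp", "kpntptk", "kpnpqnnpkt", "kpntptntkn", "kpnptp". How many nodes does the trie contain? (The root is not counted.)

For each word, the new-node count is its length minus the longest prefix already in the trie:
  "kpnpqnnpk" → 9 new (k, p, n, p, q, n, n, p, k)
  "kpnptpttk" → prefix "kpnp" already present; 5 new (t, p, t, t, k)
  "kpp" → prefix "kp" already present; 1 new (p)
  "kpntptk" → prefix "kpn" already present; 4 new (t, p, t, k)
  "kpnpqnnpkt" → prefix "kpnpqnnpk" already present; 1 new (t)
  "kpntptntkn" → prefix "kpntpt" already present; 4 new (n, t, k, n)
  "kpnptp" → prefix "kpnptp" already present; 0 new (none)
Total nodes = 9 + 5 + 1 + 4 + 1 + 4 + 0 = 24

24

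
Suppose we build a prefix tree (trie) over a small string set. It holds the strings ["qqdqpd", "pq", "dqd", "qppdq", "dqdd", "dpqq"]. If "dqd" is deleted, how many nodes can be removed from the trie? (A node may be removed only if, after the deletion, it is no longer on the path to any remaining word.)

0

Walk "dqd" from the leaf back toward the root, removing each node that no remaining word uses.
Every node on "dqd" is still needed (e.g. by "dqdd"), so nothing is freed.
Nodes removed: 0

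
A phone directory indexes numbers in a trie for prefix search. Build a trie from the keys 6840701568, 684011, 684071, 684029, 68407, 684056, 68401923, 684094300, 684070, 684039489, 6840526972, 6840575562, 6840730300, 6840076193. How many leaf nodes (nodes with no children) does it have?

12

A leaf is a node with no children — equivalently, the end of a word that is not a proper prefix of any other stored word.
Those words: "6840076193", "684011", "68401923", "684029", "684039489", "6840526972", "684056", "6840575562", "6840701568", "684071", "6840730300", "684094300"
Leaf count: 12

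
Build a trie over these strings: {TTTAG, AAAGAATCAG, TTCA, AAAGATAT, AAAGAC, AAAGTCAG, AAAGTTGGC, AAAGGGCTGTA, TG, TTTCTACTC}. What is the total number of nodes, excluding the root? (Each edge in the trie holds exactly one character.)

Insert word by word; a character creates a node only if that edge doesn't already exist:
  "TTTAG" → 5 new (T, T, T, A, G)
  "AAAGAATCAG" → 10 new (A, A, A, G, A, A, T, C, A, G)
  "TTCA" → prefix "TT" already present; 2 new (C, A)
  "AAAGATAT" → prefix "AAAGA" already present; 3 new (T, A, T)
  "AAAGAC" → prefix "AAAGA" already present; 1 new (C)
  "AAAGTCAG" → prefix "AAAG" already present; 4 new (T, C, A, G)
  "AAAGTTGGC" → prefix "AAAGT" already present; 4 new (T, G, G, C)
  "AAAGGGCTGTA" → prefix "AAAG" already present; 7 new (G, G, C, T, G, T, A)
  "TG" → prefix "T" already present; 1 new (G)
  "TTTCTACTC" → prefix "TTT" already present; 6 new (C, T, A, C, T, C)
Total nodes = 5 + 10 + 2 + 3 + 1 + 4 + 4 + 7 + 1 + 6 = 43

43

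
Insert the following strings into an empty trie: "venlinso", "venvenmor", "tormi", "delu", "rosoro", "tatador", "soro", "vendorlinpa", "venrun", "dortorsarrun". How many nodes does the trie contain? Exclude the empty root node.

For each word, the new-node count is its length minus the longest prefix already in the trie:
  "venlinso" → 8 new (v, e, n, l, i, n, s, o)
  "venvenmor" → prefix "ven" already present; 6 new (v, e, n, m, o, r)
  "tormi" → 5 new (t, o, r, m, i)
  "delu" → 4 new (d, e, l, u)
  "rosoro" → 6 new (r, o, s, o, r, o)
  "tatador" → prefix "t" already present; 6 new (a, t, a, d, o, r)
  "soro" → 4 new (s, o, r, o)
  "vendorlinpa" → prefix "ven" already present; 8 new (d, o, r, l, i, n, p, a)
  "venrun" → prefix "ven" already present; 3 new (r, u, n)
  "dortorsarrun" → prefix "d" already present; 11 new (o, r, t, o, r, s, a, r, r, u, n)
Total nodes = 8 + 6 + 5 + 4 + 6 + 6 + 4 + 8 + 3 + 11 = 61

61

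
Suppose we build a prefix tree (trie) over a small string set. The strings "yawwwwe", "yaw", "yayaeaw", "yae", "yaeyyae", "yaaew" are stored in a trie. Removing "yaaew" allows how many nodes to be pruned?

A node on "yaaew"'s path can go only if nothing else ends at it or branches off below it.
The suffix "aew" (3 nodes) is used only by "yaaew"; the node for "ya" still has the child "w", so pruning stops there.
Nodes removed: 3

3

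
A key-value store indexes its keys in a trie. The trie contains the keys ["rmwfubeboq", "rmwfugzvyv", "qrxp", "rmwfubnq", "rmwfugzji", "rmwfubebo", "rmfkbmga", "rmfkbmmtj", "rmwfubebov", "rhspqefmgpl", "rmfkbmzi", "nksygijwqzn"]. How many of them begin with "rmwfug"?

2

Traverse to the node for "rmwfug", then collect every word in that subtree.
Matches: "rmwfugzji", "rmwfugzvyv"
Count: 2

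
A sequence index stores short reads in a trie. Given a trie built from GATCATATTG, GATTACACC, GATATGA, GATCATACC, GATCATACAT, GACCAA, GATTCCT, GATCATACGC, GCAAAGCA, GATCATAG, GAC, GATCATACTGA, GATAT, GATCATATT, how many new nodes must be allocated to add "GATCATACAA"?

"GATCATACA" is already a path in the trie; the remaining "A" must be added.
Each of the 1 remaining characters creates one node.

1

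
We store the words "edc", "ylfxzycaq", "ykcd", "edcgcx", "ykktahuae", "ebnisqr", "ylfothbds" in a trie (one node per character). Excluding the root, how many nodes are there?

Count nodes per top-level branch (shared prefixes stored once):
  'e'-branch (ebnisqr, edc, edcgcx): 12 nodes
  'y'-branch (ykcd, ykktahuae, ylfothbds, ylfxzycaq): 25 nodes
Sum: 37

37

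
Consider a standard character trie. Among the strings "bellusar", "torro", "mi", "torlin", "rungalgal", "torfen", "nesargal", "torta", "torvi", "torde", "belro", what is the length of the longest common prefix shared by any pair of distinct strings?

Look for the deepest trie node that still has at least two words in its subtree.
"bellusar" and "belro" agree on "bel" (3 characters) before diverging; nothing deeper is shared.
Longest shared-prefix length: 3

3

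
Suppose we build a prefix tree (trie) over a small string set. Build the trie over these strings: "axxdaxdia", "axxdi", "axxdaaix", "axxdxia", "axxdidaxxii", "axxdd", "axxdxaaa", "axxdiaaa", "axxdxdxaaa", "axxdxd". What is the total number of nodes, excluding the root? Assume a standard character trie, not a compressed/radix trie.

34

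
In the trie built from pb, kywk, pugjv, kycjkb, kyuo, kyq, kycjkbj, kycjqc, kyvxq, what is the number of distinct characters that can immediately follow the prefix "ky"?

Walk "ky" from the root, arriving at one node.
Distinct next characters after "ky": c, q, u, v, w.
That node has 5 child edges.

5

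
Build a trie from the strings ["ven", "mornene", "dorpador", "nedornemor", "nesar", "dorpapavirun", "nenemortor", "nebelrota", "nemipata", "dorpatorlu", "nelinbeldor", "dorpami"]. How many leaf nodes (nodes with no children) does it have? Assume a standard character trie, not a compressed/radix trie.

12

A leaf is a node with no children — equivalently, the end of a word that is not a proper prefix of any other stored word.
Those words: "dorpador", "dorpami", "dorpapavirun", "dorpatorlu", "mornene", "nebelrota", "nedornemor", "nelinbeldor", "nemipata", "nenemortor", "nesar", "ven"
Leaf count: 12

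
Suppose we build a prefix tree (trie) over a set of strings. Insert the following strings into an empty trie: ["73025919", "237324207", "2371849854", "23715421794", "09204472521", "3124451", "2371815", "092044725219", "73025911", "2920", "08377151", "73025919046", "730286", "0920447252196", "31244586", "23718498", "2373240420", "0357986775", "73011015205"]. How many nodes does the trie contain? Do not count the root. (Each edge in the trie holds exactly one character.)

Count nodes per top-level branch (shared prefixes stored once):
  '0'-branch (0357986775, 08377151, 09204472521, 092044725219, 0920447252196): 29 nodes
  '2'-branch (23715421794, 2371815, 23718498, 2371849854, 2373240420, 237324207, 2920): 32 nodes
  '3'-branch (3124451, 31244586): 9 nodes
  '7'-branch (73011015205, 73025911, 73025919, 73025919046, 730286): 22 nodes
Sum: 92

92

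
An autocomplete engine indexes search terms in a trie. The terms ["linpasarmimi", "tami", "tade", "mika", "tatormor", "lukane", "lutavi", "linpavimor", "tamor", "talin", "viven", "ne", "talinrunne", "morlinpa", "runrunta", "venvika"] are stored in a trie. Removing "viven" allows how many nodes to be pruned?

4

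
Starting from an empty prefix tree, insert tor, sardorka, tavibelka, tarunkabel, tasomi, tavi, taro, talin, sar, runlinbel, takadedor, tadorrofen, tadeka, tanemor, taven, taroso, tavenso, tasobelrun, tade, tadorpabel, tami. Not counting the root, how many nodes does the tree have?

86

Trace insertions, counting only characters that open a new branch:
  "tor" → 3 new (t, o, r)
  "sardorka" → 8 new (s, a, r, d, o, r, k, a)
  "tavibelka" → prefix "t" already present; 8 new (a, v, i, b, e, l, k, a)
  "tarunkabel" → prefix "ta" already present; 8 new (r, u, n, k, a, b, e, l)
  "tasomi" → prefix "ta" already present; 4 new (s, o, m, i)
  "tavi" → prefix "tavi" already present; 0 new (none)
  "taro" → prefix "tar" already present; 1 new (o)
  "talin" → prefix "ta" already present; 3 new (l, i, n)
  "sar" → prefix "sar" already present; 0 new (none)
  "runlinbel" → 9 new (r, u, n, l, i, n, b, e, l)
  "takadedor" → prefix "ta" already present; 7 new (k, a, d, e, d, o, r)
  "tadorrofen" → prefix "ta" already present; 8 new (d, o, r, r, o, f, e, n)
  "tadeka" → prefix "tad" already present; 3 new (e, k, a)
  "tanemor" → prefix "ta" already present; 5 new (n, e, m, o, r)
  "taven" → prefix "tav" already present; 2 new (e, n)
  "taroso" → prefix "taro" already present; 2 new (s, o)
  "tavenso" → prefix "taven" already present; 2 new (s, o)
  "tasobelrun" → prefix "taso" already present; 6 new (b, e, l, r, u, n)
  "tade" → prefix "tade" already present; 0 new (none)
  "tadorpabel" → prefix "tador" already present; 5 new (p, a, b, e, l)
  "tami" → prefix "ta" already present; 2 new (m, i)
Total nodes = 3 + 8 + 8 + 8 + 4 + 0 + 1 + 3 + 0 + 9 + 7 + 8 + 3 + 5 + 2 + 2 + 2 + 6 + 0 + 5 + 2 = 86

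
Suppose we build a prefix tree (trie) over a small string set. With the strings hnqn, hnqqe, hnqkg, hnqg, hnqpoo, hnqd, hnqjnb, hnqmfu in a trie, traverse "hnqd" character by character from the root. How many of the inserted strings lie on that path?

1

Walk "hnqd" from the root; an end-of-word marker is hit whenever a stored word is a prefix of "hnqd".
Prefixes of the query that are stored words: "hnqd"
Count: 1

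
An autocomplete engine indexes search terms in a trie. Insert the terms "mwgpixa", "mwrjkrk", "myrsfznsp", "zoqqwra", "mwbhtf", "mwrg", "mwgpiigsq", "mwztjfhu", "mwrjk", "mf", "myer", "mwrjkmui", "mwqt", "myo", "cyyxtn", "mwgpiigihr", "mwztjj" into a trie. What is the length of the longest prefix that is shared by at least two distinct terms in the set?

Equivalently: take the maximum, over all pairs, of their longest common prefix length.
e.g. "mwgpiigihr" and "mwgpiigsq" share the prefix "mwgpiig" of length 7; no pair shares a longer one.
Longest shared-prefix length: 7

7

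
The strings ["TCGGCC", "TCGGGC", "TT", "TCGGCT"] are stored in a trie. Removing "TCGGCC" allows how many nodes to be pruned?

1

Walk "TCGGCC" from the leaf back toward the root, removing each node that no remaining word uses.
The suffix "C" (1 node) is used only by "TCGGCC"; the node for "TCGGC" still has the child "T", so pruning stops there.
Nodes removed: 1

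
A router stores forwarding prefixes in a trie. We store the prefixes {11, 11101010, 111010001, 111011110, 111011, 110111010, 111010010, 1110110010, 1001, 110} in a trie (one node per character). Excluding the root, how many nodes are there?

Trie structure (* marks end of a word):
(root)
└─ 1
   ├─ 0
   │  └─ 0
   │     └─ 1 *
   └─ 1 *
      ├─ 0 *
      │  └─ 1
      │     └─ 1
      │        └─ 1
      │           └─ 0
      │              └─ 1
      │                 └─ 0 *
      └─ 1
         └─ 0
            └─ 1
               ├─ 0
               │  ├─ 0
               │  │  ├─ 0
               │  │  │  └─ 1 *
               │  │  └─ 1
               │  │     └─ 0 *
               │  └─ 1
               │     └─ 0 *
               └─ 1 *
                  ├─ 0
                  │  └─ 0
                  │     └─ 1
                  │        └─ 0 *
                  └─ 1
                     └─ 1
                        └─ 0 *
Counting every labelled node above: 31.

31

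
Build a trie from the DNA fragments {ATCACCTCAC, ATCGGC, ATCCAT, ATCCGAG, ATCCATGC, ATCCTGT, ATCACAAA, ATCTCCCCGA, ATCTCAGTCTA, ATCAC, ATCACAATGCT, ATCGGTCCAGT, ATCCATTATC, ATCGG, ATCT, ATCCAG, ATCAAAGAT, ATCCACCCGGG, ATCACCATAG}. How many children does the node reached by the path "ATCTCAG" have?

1

The children of the "ATCTCAG" node are the distinct next characters among strings starting with "ATCTCAG".
Distinct next characters after "ATCTCAG": T.
That node has 1 child edge.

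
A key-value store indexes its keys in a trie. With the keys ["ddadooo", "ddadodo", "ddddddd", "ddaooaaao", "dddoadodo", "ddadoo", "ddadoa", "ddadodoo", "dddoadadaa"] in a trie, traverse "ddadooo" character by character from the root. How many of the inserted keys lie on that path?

2

Walk "ddadooo" from the root; an end-of-word marker is hit whenever a stored word is a prefix of "ddadooo".
Prefixes of the query that are stored words: "ddadoo", "ddadooo"
Count: 2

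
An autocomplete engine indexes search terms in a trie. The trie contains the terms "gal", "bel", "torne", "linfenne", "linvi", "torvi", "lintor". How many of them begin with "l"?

3

Traverse to the node for "l", then collect every word in that subtree.
Matches: "linfenne", "lintor", "linvi"
Count: 3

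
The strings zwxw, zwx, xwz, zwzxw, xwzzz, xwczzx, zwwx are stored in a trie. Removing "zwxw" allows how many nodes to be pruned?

Walk "zwxw" from the leaf back toward the root, removing each node that no remaining word uses.
The suffix "w" (1 node) is used only by "zwxw"; "zwx" is itself a stored word, so pruning stops there.
Nodes removed: 1

1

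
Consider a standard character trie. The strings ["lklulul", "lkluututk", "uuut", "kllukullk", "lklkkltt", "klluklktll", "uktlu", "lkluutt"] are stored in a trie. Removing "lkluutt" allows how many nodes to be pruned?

1

A node on "lkluutt"'s path can go only if nothing else ends at it or branches off below it.
The suffix "t" (1 node) is used only by "lkluutt"; the node for "lkluut" still has the child "u", so pruning stops there.
Nodes removed: 1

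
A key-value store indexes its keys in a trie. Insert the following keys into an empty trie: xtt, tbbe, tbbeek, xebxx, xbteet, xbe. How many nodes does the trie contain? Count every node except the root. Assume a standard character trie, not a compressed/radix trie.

19

Insert word by word; a character creates a node only if that edge doesn't already exist:
  "xtt" → 3 new (x, t, t)
  "tbbe" → 4 new (t, b, b, e)
  "tbbeek" → prefix "tbbe" already present; 2 new (e, k)
  "xebxx" → prefix "x" already present; 4 new (e, b, x, x)
  "xbteet" → prefix "x" already present; 5 new (b, t, e, e, t)
  "xbe" → prefix "xb" already present; 1 new (e)
Total nodes = 3 + 4 + 2 + 4 + 5 + 1 = 19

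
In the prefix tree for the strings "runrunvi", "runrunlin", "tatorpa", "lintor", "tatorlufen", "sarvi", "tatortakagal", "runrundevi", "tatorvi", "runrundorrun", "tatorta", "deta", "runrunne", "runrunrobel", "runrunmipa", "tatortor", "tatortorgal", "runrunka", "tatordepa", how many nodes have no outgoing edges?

Leaves are exactly the stored words that no other stored word extends.
Those words: "deta", "lintor", "runrundevi", "runrundorrun", "runrunka", "runrunlin", "runrunmipa", "runrunne", "runrunrobel", "runrunvi", "sarvi", "tatordepa", "tatorlufen", "tatorpa", "tatortakagal", "tatortorgal", "tatorvi"
Leaf count: 17

17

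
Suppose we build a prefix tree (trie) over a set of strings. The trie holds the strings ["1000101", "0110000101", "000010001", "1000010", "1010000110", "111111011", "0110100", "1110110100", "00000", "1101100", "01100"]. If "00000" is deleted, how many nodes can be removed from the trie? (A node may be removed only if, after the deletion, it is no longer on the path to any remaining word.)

After clearing the end-marker at "00000", prune upward until reaching a node still needed by another word.
The suffix "0" (1 node) is used only by "00000"; the node for "0000" still has the child "1", so pruning stops there.
Nodes removed: 1

1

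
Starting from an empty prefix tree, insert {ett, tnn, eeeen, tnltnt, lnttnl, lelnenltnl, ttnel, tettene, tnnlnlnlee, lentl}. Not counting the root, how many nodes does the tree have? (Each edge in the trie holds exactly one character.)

49

Trace insertions, counting only characters that open a new branch:
  "ett" → 3 new (e, t, t)
  "tnn" → 3 new (t, n, n)
  "eeeen" → prefix "e" already present; 4 new (e, e, e, n)
  "tnltnt" → prefix "tn" already present; 4 new (l, t, n, t)
  "lnttnl" → 6 new (l, n, t, t, n, l)
  "lelnenltnl" → prefix "l" already present; 9 new (e, l, n, e, n, l, t, n, l)
  "ttnel" → prefix "t" already present; 4 new (t, n, e, l)
  "tettene" → prefix "t" already present; 6 new (e, t, t, e, n, e)
  "tnnlnlnlee" → prefix "tnn" already present; 7 new (l, n, l, n, l, e, e)
  "lentl" → prefix "le" already present; 3 new (n, t, l)
Total nodes = 3 + 3 + 4 + 4 + 6 + 9 + 4 + 6 + 7 + 3 = 49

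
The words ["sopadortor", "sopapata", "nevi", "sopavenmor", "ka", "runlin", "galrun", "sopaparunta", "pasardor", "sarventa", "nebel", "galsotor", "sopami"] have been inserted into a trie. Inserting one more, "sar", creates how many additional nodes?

0

"sar" is already a full path in the trie; only an end-marker is added.
No new nodes are needed: 0.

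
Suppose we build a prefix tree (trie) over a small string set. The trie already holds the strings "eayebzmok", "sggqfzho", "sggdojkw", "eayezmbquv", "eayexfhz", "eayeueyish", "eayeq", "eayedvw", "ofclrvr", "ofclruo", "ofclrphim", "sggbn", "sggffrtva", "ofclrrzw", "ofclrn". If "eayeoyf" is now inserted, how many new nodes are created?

3

The longest prefix of "eayeoyf" already in the trie is "eaye" (length 4).
Each of the 3 remaining characters creates one node.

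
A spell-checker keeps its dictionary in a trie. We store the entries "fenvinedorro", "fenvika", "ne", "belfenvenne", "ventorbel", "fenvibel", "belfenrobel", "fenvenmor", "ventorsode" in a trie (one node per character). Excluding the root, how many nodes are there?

53

For each word, the new-node count is its length minus the longest prefix already in the trie:
  "fenvinedorro" → 12 new (f, e, n, v, i, n, e, d, o, r, r, o)
  "fenvika" → prefix "fenvi" already present; 2 new (k, a)
  "ne" → 2 new (n, e)
  "belfenvenne" → 11 new (b, e, l, f, e, n, v, e, n, n, e)
  "ventorbel" → 9 new (v, e, n, t, o, r, b, e, l)
  "fenvibel" → prefix "fenvi" already present; 3 new (b, e, l)
  "belfenrobel" → prefix "belfen" already present; 5 new (r, o, b, e, l)
  "fenvenmor" → prefix "fenv" already present; 5 new (e, n, m, o, r)
  "ventorsode" → prefix "ventor" already present; 4 new (s, o, d, e)
Total nodes = 12 + 2 + 2 + 11 + 9 + 3 + 5 + 5 + 4 = 53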